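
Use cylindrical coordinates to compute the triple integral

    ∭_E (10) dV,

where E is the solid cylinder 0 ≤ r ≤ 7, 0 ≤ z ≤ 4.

In cylindrical coordinates, x = r cos(θ), y = r sin(θ), z = z, and dV = r dr dθ dz.

The integrand becomes 10, so

    ∭_E (10) dV = ∫_{0}^{2π} ∫_{0}^{7} ∫_{0}^{4} (10) · r dz dr dθ.

Inner (z): 40r.
Middle (r from 0 to 7): 980.
Outer (θ): 1960π.

Therefore the triple integral equals 1960π.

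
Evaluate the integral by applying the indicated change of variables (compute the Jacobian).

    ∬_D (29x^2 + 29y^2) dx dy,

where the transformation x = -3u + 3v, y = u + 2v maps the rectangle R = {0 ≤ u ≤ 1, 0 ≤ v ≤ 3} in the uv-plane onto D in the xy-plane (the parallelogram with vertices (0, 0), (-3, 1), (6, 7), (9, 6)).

Compute the Jacobian determinant of (x, y) with respect to (u, v):

    ∂(x,y)/∂(u,v) = | -3  3 | = (-3)(2) - (3)(1) = -9.
                   | 1  2 |

Its absolute value is |J| = 9 (the area scaling factor).

Substituting x = -3u + 3v, y = u + 2v into the integrand,

    29x^2 + 29y^2 → 290u^2 - 406u v + 377v^2,

so the integral becomes

    ∬_R (290u^2 - 406u v + 377v^2) · |J| du dv = ∫_0^1 ∫_0^3 (2610u^2 - 3654u v + 3393v^2) dv du.

Inner (v): 7830u^2 - 16443u + 30537.
Outer (u): 49851/2.

Therefore ∬_D (29x^2 + 29y^2) dx dy = 49851/2.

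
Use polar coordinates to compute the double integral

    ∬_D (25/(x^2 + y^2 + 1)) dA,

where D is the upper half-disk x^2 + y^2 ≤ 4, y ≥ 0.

The region D is 0 ≤ r ≤ 2, 0 ≤ θ ≤ π in polar coordinates, where x = r cos(θ), y = r sin(θ), and dA = r dr dθ.

Under the substitution, the integrand becomes 25/(r^2 + 1), so

    ∬_D (25/(x^2 + y^2 + 1)) dA = ∫_{0}^{π} ∫_{0}^{2} (25/(r^2 + 1)) · r dr dθ.

Inner integral (in r): ∫_{0}^{2} (25/(r^2 + 1)) · r dr = 25log(5)/2.

Outer integral (in θ): ∫_{0}^{π} (25log(5)/2) dθ = 25π log(5)/2.

Therefore ∬_D (25/(x^2 + y^2 + 1)) dA = 25π log(5)/2.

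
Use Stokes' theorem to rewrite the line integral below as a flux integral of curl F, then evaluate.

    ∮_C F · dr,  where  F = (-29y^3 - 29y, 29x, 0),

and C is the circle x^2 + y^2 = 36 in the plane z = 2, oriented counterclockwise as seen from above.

Let S be the flat disk x^2 + y^2 ≤ 36 in the plane z = 2, with upward unit normal n̂ = ẑ. By Stokes' theorem,

    ∮_C F · dr = ∬_S (∇ × F) · n̂ dS = ∬_D (curl F)_z dA,

where D is the disk x^2 + y^2 ≤ 36.

Compute the curl of F = (-29y^3 - 29y, 29x, 0):
    (∇ × F)_x = ∂F_z/∂y - ∂F_y/∂z = 0,
    (∇ × F)_y = ∂F_x/∂z - ∂F_z/∂x = 0,
    (∇ × F)_z = ∂F_y/∂x - ∂F_x/∂y = 87y^2 + 58.

On z = 2, (curl F)_z = 87y^2 + 58.

Convert to polar (x = r cos θ, y = r sin θ, dA = r dr dθ); the integrand becomes 87r^2sin(θ)^2 + 58, so

    ∬_D (curl F)_z dA = ∫_0^{2π} ∫_0^{6} (87r^2sin(θ)^2 + 58) · r dr dθ.

Inner (r from 0 to 6): 28188sin(θ)^2 + 1044.
Outer (θ from 0 to 2π): 30276π.

Therefore ∮_C F · dr = 30276π.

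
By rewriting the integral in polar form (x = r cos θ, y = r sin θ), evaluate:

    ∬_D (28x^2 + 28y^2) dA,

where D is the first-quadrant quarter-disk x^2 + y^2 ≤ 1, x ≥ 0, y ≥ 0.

The region D is 0 ≤ r ≤ 1, 0 ≤ θ ≤ π/2 in polar coordinates, where x = r cos(θ), y = r sin(θ), and dA = r dr dθ.

Under the substitution, the integrand becomes 28r^2, so

    ∬_D (28x^2 + 28y^2) dA = ∫_{0}^{π/2} ∫_{0}^{1} (28r^2) · r dr dθ.

Inner integral (in r): ∫_{0}^{1} (28r^2) · r dr = 7.

Outer integral (in θ): ∫_{0}^{π/2} (7) dθ = 7π/2.

Therefore ∬_D (28x^2 + 28y^2) dA = 7π/2.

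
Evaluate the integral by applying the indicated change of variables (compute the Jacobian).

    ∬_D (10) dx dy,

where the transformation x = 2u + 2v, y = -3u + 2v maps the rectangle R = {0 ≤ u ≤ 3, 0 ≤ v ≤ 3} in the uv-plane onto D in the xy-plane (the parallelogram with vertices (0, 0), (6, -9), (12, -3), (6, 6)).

Compute the Jacobian determinant of (x, y) with respect to (u, v):

    ∂(x,y)/∂(u,v) = | 2  2 | = (2)(2) - (2)(-3) = 10.
                   | -3  2 |

Its absolute value is |J| = 10 (the area scaling factor).

Substituting x = 2u + 2v, y = -3u + 2v into the integrand,

    10 → 10,

so the integral becomes

    ∬_R (10) · |J| du dv = ∫_0^3 ∫_0^3 (100) dv du.

Inner (v): 300.
Outer (u): 900.

Therefore ∬_D (10) dx dy = 900.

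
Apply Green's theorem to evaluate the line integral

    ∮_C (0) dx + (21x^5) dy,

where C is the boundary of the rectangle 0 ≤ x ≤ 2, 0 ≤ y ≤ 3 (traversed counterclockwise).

Green's theorem converts the closed line integral into a double integral over the enclosed region D:

    ∮_C P dx + Q dy = ∬_D (∂Q/∂x - ∂P/∂y) dA.

Here P = 0, Q = 21x^5, so

    ∂Q/∂x = 105x^4,    ∂P/∂y = 0,
    ∂Q/∂x - ∂P/∂y = 105x^4.

D is the region 0 ≤ x ≤ 2, 0 ≤ y ≤ 3. Evaluating the double integral:

    ∬_D (105x^4) dA = ∫_0^{2} ∫_0^{3} (105x^4) dy dx.

Inner (y from 0 to 3): 315x^4.
Outer (x from 0 to 2): 2016.

Therefore ∮_C P dx + Q dy = 2016.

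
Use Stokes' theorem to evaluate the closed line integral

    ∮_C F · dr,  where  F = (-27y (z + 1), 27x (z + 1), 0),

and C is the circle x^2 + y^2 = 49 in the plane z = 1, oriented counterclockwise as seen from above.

Let S be the flat disk x^2 + y^2 ≤ 49 in the plane z = 1, with upward unit normal n̂ = ẑ. By Stokes' theorem,

    ∮_C F · dr = ∬_S (∇ × F) · n̂ dS = ∬_D (curl F)_z dA,

where D is the disk x^2 + y^2 ≤ 49.

Compute the curl of F = (-27y (z + 1), 27x (z + 1), 0):
    (∇ × F)_x = ∂F_z/∂y - ∂F_y/∂z = -27x,
    (∇ × F)_y = ∂F_x/∂z - ∂F_z/∂x = -27y,
    (∇ × F)_z = ∂F_y/∂x - ∂F_x/∂y = 54z + 54.

On z = 1, (curl F)_z = 108.

Convert to polar (x = r cos θ, y = r sin θ, dA = r dr dθ); the integrand becomes 108, so

    ∬_D (curl F)_z dA = ∫_0^{2π} ∫_0^{7} (108) · r dr dθ.

Inner (r from 0 to 7): 2646.
Outer (θ from 0 to 2π): 5292π.

Therefore ∮_C F · dr = 5292π.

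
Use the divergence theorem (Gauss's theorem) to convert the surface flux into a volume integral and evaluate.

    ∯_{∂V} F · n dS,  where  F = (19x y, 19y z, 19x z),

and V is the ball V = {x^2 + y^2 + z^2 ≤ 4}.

By the divergence theorem,

    ∯_{∂V} F · n dS = ∭_V (∇ · F) dV.

Compute the divergence:
    ∇ · F = ∂F_x/∂x + ∂F_y/∂y + ∂F_z/∂z = 19y + 19z + 19x = 19x + 19y + 19z.

In spherical coordinates, x = ρ sin(φ) cos(θ), y = ρ sin(φ) sin(θ), z = ρ cos(φ), dV = ρ^2 sin(φ) dρ dφ dθ, with 0 ≤ ρ ≤ 2, 0 ≤ φ ≤ π, 0 ≤ θ ≤ 2π.

The integrand, after substitution and multiplying by the volume element, becomes (19ρ (sqrt(2)sin(φ)sin(θ + π/4) + cos(φ))) · ρ^2 sin(φ), so

    ∭_V (∇·F) dV = ∫_0^{2π} ∫_0^{π} ∫_0^{2} (19ρ (sqrt(2)sin(φ)sin(θ + π/4) + cos(φ))) · ρ^2 sin(φ) dρ dφ dθ.

Inner (ρ from 0 to 2): 76(sqrt(2)sin(φ)sin(θ + π/4) + cos(φ))sin(φ).
Middle (φ from 0 to π): 38sqrt(2)π sin(θ + π/4).
Outer (θ from 0 to 2π): 0.

Therefore ∯_{∂V} F · n dS = 0.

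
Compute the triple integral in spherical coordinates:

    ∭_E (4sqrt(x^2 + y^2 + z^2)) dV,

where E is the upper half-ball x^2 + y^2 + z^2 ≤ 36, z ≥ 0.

In spherical coordinates, x = ρ sin(φ) cos(θ), y = ρ sin(φ) sin(θ), z = ρ cos(φ), and dV = ρ^2 sin(φ) dρ dφ dθ.

The integrand becomes 4ρ, so

    ∭_E (4sqrt(x^2 + y^2 + z^2)) dV = ∫_{0}^{2π} ∫_{0}^{π/2} ∫_{0}^{6} (4ρ) · ρ^2 sin(φ) dρ dφ dθ.

Inner (ρ): 1296sin(φ).
Middle (φ): 1296.
Outer (θ): 2592π.

Therefore the triple integral equals 2592π.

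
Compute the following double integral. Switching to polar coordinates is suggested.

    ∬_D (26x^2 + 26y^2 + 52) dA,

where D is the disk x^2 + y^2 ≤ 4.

The region D is 0 ≤ r ≤ 2, 0 ≤ θ ≤ 2π in polar coordinates, where x = r cos(θ), y = r sin(θ), and dA = r dr dθ.

Under the substitution, the integrand becomes 26r^2 + 52, so

    ∬_D (26x^2 + 26y^2 + 52) dA = ∫_{0}^{2π} ∫_{0}^{2} (26r^2 + 52) · r dr dθ.

Inner integral (in r): ∫_{0}^{2} (26r^2 + 52) · r dr = 208.

Outer integral (in θ): ∫_{0}^{2π} (208) dθ = 416π.

Therefore ∬_D (26x^2 + 26y^2 + 52) dA = 416π.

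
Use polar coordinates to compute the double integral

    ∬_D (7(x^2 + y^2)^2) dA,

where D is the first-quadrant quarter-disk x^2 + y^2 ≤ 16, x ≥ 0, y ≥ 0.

The region D is 0 ≤ r ≤ 4, 0 ≤ θ ≤ π/2 in polar coordinates, where x = r cos(θ), y = r sin(θ), and dA = r dr dθ.

Under the substitution, the integrand becomes 7r^4, so

    ∬_D (7(x^2 + y^2)^2) dA = ∫_{0}^{π/2} ∫_{0}^{4} (7r^4) · r dr dθ.

Inner integral (in r): ∫_{0}^{4} (7r^4) · r dr = 14336/3.

Outer integral (in θ): ∫_{0}^{π/2} (14336/3) dθ = 7168π/3.

Therefore ∬_D (7(x^2 + y^2)^2) dA = 7168π/3.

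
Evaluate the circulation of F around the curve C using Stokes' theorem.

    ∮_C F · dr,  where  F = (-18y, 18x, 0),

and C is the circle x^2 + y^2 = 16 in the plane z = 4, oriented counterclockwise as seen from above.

Let S be the flat disk x^2 + y^2 ≤ 16 in the plane z = 4, with upward unit normal n̂ = ẑ. By Stokes' theorem,

    ∮_C F · dr = ∬_S (∇ × F) · n̂ dS = ∬_D (curl F)_z dA,

where D is the disk x^2 + y^2 ≤ 16.

Compute the curl of F = (-18y, 18x, 0):
    (∇ × F)_x = ∂F_z/∂y - ∂F_y/∂z = 0,
    (∇ × F)_y = ∂F_x/∂z - ∂F_z/∂x = 0,
    (∇ × F)_z = ∂F_y/∂x - ∂F_x/∂y = 36.

On z = 4, (curl F)_z = 36.

Convert to polar (x = r cos θ, y = r sin θ, dA = r dr dθ); the integrand becomes 36, so

    ∬_D (curl F)_z dA = ∫_0^{2π} ∫_0^{4} (36) · r dr dθ.

Inner (r from 0 to 4): 288.
Outer (θ from 0 to 2π): 576π.

Therefore ∮_C F · dr = 576π.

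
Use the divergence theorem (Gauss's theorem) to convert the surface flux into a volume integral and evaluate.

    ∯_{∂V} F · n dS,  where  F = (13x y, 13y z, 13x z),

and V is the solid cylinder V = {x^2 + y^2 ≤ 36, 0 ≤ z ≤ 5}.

By the divergence theorem,

    ∯_{∂V} F · n dS = ∭_V (∇ · F) dV.

Compute the divergence:
    ∇ · F = ∂F_x/∂x + ∂F_y/∂y + ∂F_z/∂z = 13y + 13z + 13x = 13x + 13y + 13z.

In cylindrical coordinates, x = r cos(θ), y = r sin(θ), z = z, dV = r dr dθ dz, with 0 ≤ r ≤ 6, 0 ≤ θ ≤ 2π, 0 ≤ z ≤ 5.

The integrand, after substitution and multiplying by the volume element, becomes (13sqrt(2)r sin(θ + π/4) + 13z) · r, so

    ∭_V (∇·F) dV = ∫_0^{2π} ∫_0^{6} ∫_0^{5} (13sqrt(2)r sin(θ + π/4) + 13z) · r dz dr dθ.

Inner (z from 0 to 5): 65r (2sqrt(2)r sin(θ + π/4) + 5)/2.
Middle (r from 0 to 6): 4680sqrt(2)sin(θ + π/4) + 2925.
Outer (θ from 0 to 2π): 5850π.

Therefore ∯_{∂V} F · n dS = 5850π.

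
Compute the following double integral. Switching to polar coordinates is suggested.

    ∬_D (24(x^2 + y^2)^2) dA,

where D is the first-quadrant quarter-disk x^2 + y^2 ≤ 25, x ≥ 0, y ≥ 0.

The region D is 0 ≤ r ≤ 5, 0 ≤ θ ≤ π/2 in polar coordinates, where x = r cos(θ), y = r sin(θ), and dA = r dr dθ.

Under the substitution, the integrand becomes 24r^4, so

    ∬_D (24(x^2 + y^2)^2) dA = ∫_{0}^{π/2} ∫_{0}^{5} (24r^4) · r dr dθ.

Inner integral (in r): ∫_{0}^{5} (24r^4) · r dr = 62500.

Outer integral (in θ): ∫_{0}^{π/2} (62500) dθ = 31250π.

Therefore ∬_D (24(x^2 + y^2)^2) dA = 31250π.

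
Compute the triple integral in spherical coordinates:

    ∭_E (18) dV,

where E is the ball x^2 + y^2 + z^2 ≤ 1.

In spherical coordinates, x = ρ sin(φ) cos(θ), y = ρ sin(φ) sin(θ), z = ρ cos(φ), and dV = ρ^2 sin(φ) dρ dφ dθ.

The integrand becomes 18, so

    ∭_E (18) dV = ∫_{0}^{2π} ∫_{0}^{π} ∫_{0}^{1} (18) · ρ^2 sin(φ) dρ dφ dθ.

Inner (ρ): 6sin(φ).
Middle (φ): 12.
Outer (θ): 24π.

Therefore the triple integral equals 24π.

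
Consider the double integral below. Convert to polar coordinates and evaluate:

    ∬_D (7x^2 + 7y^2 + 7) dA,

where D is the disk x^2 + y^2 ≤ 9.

The region D is 0 ≤ r ≤ 3, 0 ≤ θ ≤ 2π in polar coordinates, where x = r cos(θ), y = r sin(θ), and dA = r dr dθ.

Under the substitution, the integrand becomes 7r^2 + 7, so

    ∬_D (7x^2 + 7y^2 + 7) dA = ∫_{0}^{2π} ∫_{0}^{3} (7r^2 + 7) · r dr dθ.

Inner integral (in r): ∫_{0}^{3} (7r^2 + 7) · r dr = 693/4.

Outer integral (in θ): ∫_{0}^{2π} (693/4) dθ = 693π/2.

Therefore ∬_D (7x^2 + 7y^2 + 7) dA = 693π/2.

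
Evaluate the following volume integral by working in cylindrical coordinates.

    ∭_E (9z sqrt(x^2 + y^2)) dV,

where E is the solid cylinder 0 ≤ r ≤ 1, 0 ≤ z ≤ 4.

In cylindrical coordinates, x = r cos(θ), y = r sin(θ), z = z, and dV = r dr dθ dz.

The integrand becomes 9r z, so

    ∭_E (9z sqrt(x^2 + y^2)) dV = ∫_{0}^{2π} ∫_{0}^{1} ∫_{0}^{4} (9r z) · r dz dr dθ.

Inner (z): 72r^2.
Middle (r from 0 to 1): 24.
Outer (θ): 48π.

Therefore the triple integral equals 48π.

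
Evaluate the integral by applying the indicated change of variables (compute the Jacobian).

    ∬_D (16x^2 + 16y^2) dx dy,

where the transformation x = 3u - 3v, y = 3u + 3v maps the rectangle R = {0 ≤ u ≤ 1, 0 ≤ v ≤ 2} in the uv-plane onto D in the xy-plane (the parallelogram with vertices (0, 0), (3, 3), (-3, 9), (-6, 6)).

Compute the Jacobian determinant of (x, y) with respect to (u, v):

    ∂(x,y)/∂(u,v) = | 3  -3 | = (3)(3) - (-3)(3) = 18.
                   | 3  3 |

Its absolute value is |J| = 18 (the area scaling factor).

Substituting x = 3u - 3v, y = 3u + 3v into the integrand,

    16x^2 + 16y^2 → 288u^2 + 288v^2,

so the integral becomes

    ∬_R (288u^2 + 288v^2) · |J| du dv = ∫_0^1 ∫_0^2 (5184u^2 + 5184v^2) dv du.

Inner (v): 10368u^2 + 13824.
Outer (u): 17280.

Therefore ∬_D (16x^2 + 16y^2) dx dy = 17280.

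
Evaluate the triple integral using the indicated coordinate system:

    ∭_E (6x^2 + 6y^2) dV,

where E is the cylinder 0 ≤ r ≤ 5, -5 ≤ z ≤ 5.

In cylindrical coordinates, x = r cos(θ), y = r sin(θ), z = z, and dV = r dr dθ dz.

The integrand becomes 6r^2, so

    ∭_E (6x^2 + 6y^2) dV = ∫_{0}^{2π} ∫_{0}^{5} ∫_{-5}^{5} (6r^2) · r dz dr dθ.

Inner (z): 60r^3.
Middle (r from 0 to 5): 9375.
Outer (θ): 18750π.

Therefore the triple integral equals 18750π.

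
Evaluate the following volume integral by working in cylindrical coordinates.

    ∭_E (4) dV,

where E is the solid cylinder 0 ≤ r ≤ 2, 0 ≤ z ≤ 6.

In cylindrical coordinates, x = r cos(θ), y = r sin(θ), z = z, and dV = r dr dθ dz.

The integrand becomes 4, so

    ∭_E (4) dV = ∫_{0}^{2π} ∫_{0}^{2} ∫_{0}^{6} (4) · r dz dr dθ.

Inner (z): 24r.
Middle (r from 0 to 2): 48.
Outer (θ): 96π.

Therefore the triple integral equals 96π.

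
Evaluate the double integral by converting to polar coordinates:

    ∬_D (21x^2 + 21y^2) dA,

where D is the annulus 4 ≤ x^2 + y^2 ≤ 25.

The region D is 2 ≤ r ≤ 5, 0 ≤ θ ≤ 2π in polar coordinates, where x = r cos(θ), y = r sin(θ), and dA = r dr dθ.

Under the substitution, the integrand becomes 21r^2, so

    ∬_D (21x^2 + 21y^2) dA = ∫_{0}^{2π} ∫_{2}^{5} (21r^2) · r dr dθ.

Inner integral (in r): ∫_{2}^{5} (21r^2) · r dr = 12789/4.

Outer integral (in θ): ∫_{0}^{2π} (12789/4) dθ = 12789π/2.

Therefore ∬_D (21x^2 + 21y^2) dA = 12789π/2.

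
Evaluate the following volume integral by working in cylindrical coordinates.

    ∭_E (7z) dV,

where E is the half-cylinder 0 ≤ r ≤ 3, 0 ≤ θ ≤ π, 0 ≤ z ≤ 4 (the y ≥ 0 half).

In cylindrical coordinates, x = r cos(θ), y = r sin(θ), z = z, and dV = r dr dθ dz.

The integrand becomes 7z, so

    ∭_E (7z) dV = ∫_{0}^{π} ∫_{0}^{3} ∫_{0}^{4} (7z) · r dz dr dθ.

Inner (z): 56r.
Middle (r from 0 to 3): 252.
Outer (θ): 252π.

Therefore the triple integral equals 252π.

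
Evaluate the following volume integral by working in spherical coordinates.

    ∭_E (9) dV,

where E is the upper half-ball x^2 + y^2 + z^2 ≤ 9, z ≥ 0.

In spherical coordinates, x = ρ sin(φ) cos(θ), y = ρ sin(φ) sin(θ), z = ρ cos(φ), and dV = ρ^2 sin(φ) dρ dφ dθ.

The integrand becomes 9, so

    ∭_E (9) dV = ∫_{0}^{2π} ∫_{0}^{π/2} ∫_{0}^{3} (9) · ρ^2 sin(φ) dρ dφ dθ.

Inner (ρ): 81sin(φ).
Middle (φ): 81.
Outer (θ): 162π.

Therefore the triple integral equals 162π.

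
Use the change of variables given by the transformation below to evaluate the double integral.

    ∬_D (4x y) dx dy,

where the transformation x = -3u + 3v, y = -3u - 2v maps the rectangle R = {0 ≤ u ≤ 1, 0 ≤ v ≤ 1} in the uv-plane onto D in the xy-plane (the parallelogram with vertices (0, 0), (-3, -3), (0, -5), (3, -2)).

Compute the Jacobian determinant of (x, y) with respect to (u, v):

    ∂(x,y)/∂(u,v) = | -3  3 | = (-3)(-2) - (3)(-3) = 15.
                   | -3  -2 |

Its absolute value is |J| = 15 (the area scaling factor).

Substituting x = -3u + 3v, y = -3u - 2v into the integrand,

    4x y → 36u^2 - 12u v - 24v^2,

so the integral becomes

    ∬_R (36u^2 - 12u v - 24v^2) · |J| du dv = ∫_0^1 ∫_0^1 (540u^2 - 180u v - 360v^2) dv du.

Inner (v): 540u^2 - 90u - 120.
Outer (u): 15.

Therefore ∬_D (4x y) dx dy = 15.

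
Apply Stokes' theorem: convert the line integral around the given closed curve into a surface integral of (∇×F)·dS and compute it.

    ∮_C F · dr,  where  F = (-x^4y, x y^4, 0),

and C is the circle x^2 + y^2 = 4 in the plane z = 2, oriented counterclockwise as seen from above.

Let S be the flat disk x^2 + y^2 ≤ 4 in the plane z = 2, with upward unit normal n̂ = ẑ. By Stokes' theorem,

    ∮_C F · dr = ∬_S (∇ × F) · n̂ dS = ∬_D (curl F)_z dA,

where D is the disk x^2 + y^2 ≤ 4.

Compute the curl of F = (-x^4y, x y^4, 0):
    (∇ × F)_x = ∂F_z/∂y - ∂F_y/∂z = 0,
    (∇ × F)_y = ∂F_x/∂z - ∂F_z/∂x = 0,
    (∇ × F)_z = ∂F_y/∂x - ∂F_x/∂y = x^4 + y^4.

On z = 2, (curl F)_z = x^4 + y^4.

Convert to polar (x = r cos θ, y = r sin θ, dA = r dr dθ); the integrand becomes r^4(sin(θ)^4 + cos(θ)^4), so

    ∬_D (curl F)_z dA = ∫_0^{2π} ∫_0^{2} (r^4(sin(θ)^4 + cos(θ)^4)) · r dr dθ.

Inner (r from 0 to 2): 32sin(θ)^4/3 + 32cos(θ)^4/3.
Outer (θ from 0 to 2π): 16π.

Therefore ∮_C F · dr = 16π.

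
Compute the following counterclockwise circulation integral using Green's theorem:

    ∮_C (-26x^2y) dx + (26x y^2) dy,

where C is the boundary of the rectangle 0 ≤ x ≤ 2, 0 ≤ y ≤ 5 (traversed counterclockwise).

Green's theorem converts the closed line integral into a double integral over the enclosed region D:

    ∮_C P dx + Q dy = ∬_D (∂Q/∂x - ∂P/∂y) dA.

Here P = -26x^2y, Q = 26x y^2, so

    ∂Q/∂x = 26y^2,    ∂P/∂y = -26x^2,
    ∂Q/∂x - ∂P/∂y = 26x^2 + 26y^2.

D is the region 0 ≤ x ≤ 2, 0 ≤ y ≤ 5. Evaluating the double integral:

    ∬_D (26x^2 + 26y^2) dA = ∫_0^{2} ∫_0^{5} (26x^2 + 26y^2) dy dx.

Inner (y from 0 to 5): 130x^2 + 3250/3.
Outer (x from 0 to 2): 7540/3.

Therefore ∮_C P dx + Q dy = 7540/3.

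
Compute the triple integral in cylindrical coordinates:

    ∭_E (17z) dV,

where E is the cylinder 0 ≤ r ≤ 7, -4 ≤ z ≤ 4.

In cylindrical coordinates, x = r cos(θ), y = r sin(θ), z = z, and dV = r dr dθ dz.

The integrand becomes 17z, so

    ∭_E (17z) dV = ∫_{0}^{2π} ∫_{0}^{7} ∫_{-4}^{4} (17z) · r dz dr dθ.

Inner (z): 0.
Middle (r from 0 to 7): 0.
Outer (θ): 0.

Therefore the triple integral equals 0.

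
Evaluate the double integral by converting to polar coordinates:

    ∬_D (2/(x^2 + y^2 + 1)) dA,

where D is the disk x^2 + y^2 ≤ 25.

The region D is 0 ≤ r ≤ 5, 0 ≤ θ ≤ 2π in polar coordinates, where x = r cos(θ), y = r sin(θ), and dA = r dr dθ.

Under the substitution, the integrand becomes 2/(r^2 + 1), so

    ∬_D (2/(x^2 + y^2 + 1)) dA = ∫_{0}^{2π} ∫_{0}^{5} (2/(r^2 + 1)) · r dr dθ.

Inner integral (in r): ∫_{0}^{5} (2/(r^2 + 1)) · r dr = log(26).

Outer integral (in θ): ∫_{0}^{2π} (log(26)) dθ = 2π log(26).

Therefore ∬_D (2/(x^2 + y^2 + 1)) dA = 2π log(26).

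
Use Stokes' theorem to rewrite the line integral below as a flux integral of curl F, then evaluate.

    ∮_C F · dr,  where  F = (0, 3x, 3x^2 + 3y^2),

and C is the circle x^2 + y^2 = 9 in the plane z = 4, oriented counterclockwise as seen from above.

Let S be the flat disk x^2 + y^2 ≤ 9 in the plane z = 4, with upward unit normal n̂ = ẑ. By Stokes' theorem,

    ∮_C F · dr = ∬_S (∇ × F) · n̂ dS = ∬_D (curl F)_z dA,

where D is the disk x^2 + y^2 ≤ 9.

Compute the curl of F = (0, 3x, 3x^2 + 3y^2):
    (∇ × F)_x = ∂F_z/∂y - ∂F_y/∂z = 6y,
    (∇ × F)_y = ∂F_x/∂z - ∂F_z/∂x = -6x,
    (∇ × F)_z = ∂F_y/∂x - ∂F_x/∂y = 3.

On z = 4, (curl F)_z = 3.

Convert to polar (x = r cos θ, y = r sin θ, dA = r dr dθ); the integrand becomes 3, so

    ∬_D (curl F)_z dA = ∫_0^{2π} ∫_0^{3} (3) · r dr dθ.

Inner (r from 0 to 3): 27/2.
Outer (θ from 0 to 2π): 27π.

Therefore ∮_C F · dr = 27π.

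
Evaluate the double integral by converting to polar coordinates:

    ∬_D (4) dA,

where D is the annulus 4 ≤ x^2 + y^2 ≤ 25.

The region D is 2 ≤ r ≤ 5, 0 ≤ θ ≤ 2π in polar coordinates, where x = r cos(θ), y = r sin(θ), and dA = r dr dθ.

Under the substitution, the integrand becomes 4, so

    ∬_D (4) dA = ∫_{0}^{2π} ∫_{2}^{5} (4) · r dr dθ.

Inner integral (in r): ∫_{2}^{5} (4) · r dr = 42.

Outer integral (in θ): ∫_{0}^{2π} (42) dθ = 84π.

Therefore ∬_D (4) dA = 84π.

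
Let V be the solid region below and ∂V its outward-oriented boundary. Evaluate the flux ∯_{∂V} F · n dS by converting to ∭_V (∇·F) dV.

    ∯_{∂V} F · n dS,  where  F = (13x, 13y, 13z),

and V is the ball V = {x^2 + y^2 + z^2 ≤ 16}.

By the divergence theorem,

    ∯_{∂V} F · n dS = ∭_V (∇ · F) dV.

Compute the divergence:
    ∇ · F = ∂F_x/∂x + ∂F_y/∂y + ∂F_z/∂z = 13 + 13 + 13 = 39.

In spherical coordinates, x = ρ sin(φ) cos(θ), y = ρ sin(φ) sin(θ), z = ρ cos(φ), dV = ρ^2 sin(φ) dρ dφ dθ, with 0 ≤ ρ ≤ 4, 0 ≤ φ ≤ π, 0 ≤ θ ≤ 2π.

The integrand, after substitution and multiplying by the volume element, becomes (39) · ρ^2 sin(φ), so

    ∭_V (∇·F) dV = ∫_0^{2π} ∫_0^{π} ∫_0^{4} (39) · ρ^2 sin(φ) dρ dφ dθ.

Inner (ρ from 0 to 4): 832sin(φ).
Middle (φ from 0 to π): 1664.
Outer (θ from 0 to 2π): 3328π.

Therefore ∯_{∂V} F · n dS = 3328π.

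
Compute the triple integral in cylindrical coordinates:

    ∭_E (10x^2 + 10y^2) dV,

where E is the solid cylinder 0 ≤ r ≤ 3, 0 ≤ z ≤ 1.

In cylindrical coordinates, x = r cos(θ), y = r sin(θ), z = z, and dV = r dr dθ dz.

The integrand becomes 10r^2, so

    ∭_E (10x^2 + 10y^2) dV = ∫_{0}^{2π} ∫_{0}^{3} ∫_{0}^{1} (10r^2) · r dz dr dθ.

Inner (z): 10r^3.
Middle (r from 0 to 3): 405/2.
Outer (θ): 405π.

Therefore the triple integral equals 405π.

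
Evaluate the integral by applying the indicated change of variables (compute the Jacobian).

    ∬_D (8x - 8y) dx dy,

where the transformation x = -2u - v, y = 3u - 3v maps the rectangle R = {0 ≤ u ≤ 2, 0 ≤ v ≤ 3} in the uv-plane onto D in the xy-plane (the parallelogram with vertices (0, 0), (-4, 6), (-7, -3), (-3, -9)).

Compute the Jacobian determinant of (x, y) with respect to (u, v):

    ∂(x,y)/∂(u,v) = | -2  -1 | = (-2)(-3) - (-1)(3) = 9.
                   | 3  -3 |

Its absolute value is |J| = 9 (the area scaling factor).

Substituting x = -2u - v, y = 3u - 3v into the integrand,

    8x - 8y → -40u + 16v,

so the integral becomes

    ∬_R (-40u + 16v) · |J| du dv = ∫_0^2 ∫_0^3 (-360u + 144v) dv du.

Inner (v): 648 - 1080u.
Outer (u): -864.

Therefore ∬_D (8x - 8y) dx dy = -864.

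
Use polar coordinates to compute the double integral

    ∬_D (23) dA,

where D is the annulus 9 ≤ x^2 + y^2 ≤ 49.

The region D is 3 ≤ r ≤ 7, 0 ≤ θ ≤ 2π in polar coordinates, where x = r cos(θ), y = r sin(θ), and dA = r dr dθ.

Under the substitution, the integrand becomes 23, so

    ∬_D (23) dA = ∫_{0}^{2π} ∫_{3}^{7} (23) · r dr dθ.

Inner integral (in r): ∫_{3}^{7} (23) · r dr = 460.

Outer integral (in θ): ∫_{0}^{2π} (460) dθ = 920π.

Therefore ∬_D (23) dA = 920π.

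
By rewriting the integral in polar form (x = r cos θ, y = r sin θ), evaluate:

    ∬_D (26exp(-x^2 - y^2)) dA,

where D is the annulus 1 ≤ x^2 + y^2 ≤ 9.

The region D is 1 ≤ r ≤ 3, 0 ≤ θ ≤ 2π in polar coordinates, where x = r cos(θ), y = r sin(θ), and dA = r dr dθ.

Under the substitution, the integrand becomes 26exp(-r^2), so

    ∬_D (26exp(-x^2 - y^2)) dA = ∫_{0}^{2π} ∫_{1}^{3} (26exp(-r^2)) · r dr dθ.

Inner integral (in r): ∫_{1}^{3} (26exp(-r^2)) · r dr = -(13 - 13exp(8))exp(-9).

Outer integral (in θ): ∫_{0}^{2π} (-(13 - 13exp(8))exp(-9)) dθ = -26π (1 - exp(8))exp(-9).

Therefore ∬_D (26exp(-x^2 - y^2)) dA = -26π (1 - exp(8))exp(-9).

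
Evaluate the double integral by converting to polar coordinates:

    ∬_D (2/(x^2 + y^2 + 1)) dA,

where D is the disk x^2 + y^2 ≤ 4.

The region D is 0 ≤ r ≤ 2, 0 ≤ θ ≤ 2π in polar coordinates, where x = r cos(θ), y = r sin(θ), and dA = r dr dθ.

Under the substitution, the integrand becomes 2/(r^2 + 1), so

    ∬_D (2/(x^2 + y^2 + 1)) dA = ∫_{0}^{2π} ∫_{0}^{2} (2/(r^2 + 1)) · r dr dθ.

Inner integral (in r): ∫_{0}^{2} (2/(r^2 + 1)) · r dr = log(5).

Outer integral (in θ): ∫_{0}^{2π} (log(5)) dθ = 2π log(5).

Therefore ∬_D (2/(x^2 + y^2 + 1)) dA = 2π log(5).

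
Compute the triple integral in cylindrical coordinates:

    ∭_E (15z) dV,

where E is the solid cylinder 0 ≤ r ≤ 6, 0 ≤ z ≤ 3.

In cylindrical coordinates, x = r cos(θ), y = r sin(θ), z = z, and dV = r dr dθ dz.

The integrand becomes 15z, so

    ∭_E (15z) dV = ∫_{0}^{2π} ∫_{0}^{6} ∫_{0}^{3} (15z) · r dz dr dθ.

Inner (z): 135r/2.
Middle (r from 0 to 6): 1215.
Outer (θ): 2430π.

Therefore the triple integral equals 2430π.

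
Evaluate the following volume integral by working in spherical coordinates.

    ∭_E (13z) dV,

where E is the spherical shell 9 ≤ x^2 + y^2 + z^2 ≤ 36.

In spherical coordinates, x = ρ sin(φ) cos(θ), y = ρ sin(φ) sin(θ), z = ρ cos(φ), and dV = ρ^2 sin(φ) dρ dφ dθ.

The integrand becomes 13ρ cos(φ), so

    ∭_E (13z) dV = ∫_{0}^{2π} ∫_{0}^{π} ∫_{3}^{6} (13ρ cos(φ)) · ρ^2 sin(φ) dρ dφ dθ.

Inner (ρ): 15795sin(2φ)/8.
Middle (φ): 0.
Outer (θ): 0.

Therefore the triple integral equals 0.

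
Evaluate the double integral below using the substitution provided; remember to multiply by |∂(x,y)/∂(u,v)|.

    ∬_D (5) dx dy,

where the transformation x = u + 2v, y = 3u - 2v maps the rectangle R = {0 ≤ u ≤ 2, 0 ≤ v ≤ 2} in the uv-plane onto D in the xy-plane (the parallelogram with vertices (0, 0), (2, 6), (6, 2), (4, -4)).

Compute the Jacobian determinant of (x, y) with respect to (u, v):

    ∂(x,y)/∂(u,v) = | 1  2 | = (1)(-2) - (2)(3) = -8.
                   | 3  -2 |

Its absolute value is |J| = 8 (the area scaling factor).

Substituting x = u + 2v, y = 3u - 2v into the integrand,

    5 → 5,

so the integral becomes

    ∬_R (5) · |J| du dv = ∫_0^2 ∫_0^2 (40) dv du.

Inner (v): 80.
Outer (u): 160.

Therefore ∬_D (5) dx dy = 160.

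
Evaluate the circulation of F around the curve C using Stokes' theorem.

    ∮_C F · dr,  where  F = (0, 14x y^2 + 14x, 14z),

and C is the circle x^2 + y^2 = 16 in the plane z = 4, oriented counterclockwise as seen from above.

Let S be the flat disk x^2 + y^2 ≤ 16 in the plane z = 4, with upward unit normal n̂ = ẑ. By Stokes' theorem,

    ∮_C F · dr = ∬_S (∇ × F) · n̂ dS = ∬_D (curl F)_z dA,

where D is the disk x^2 + y^2 ≤ 16.

Compute the curl of F = (0, 14x y^2 + 14x, 14z):
    (∇ × F)_x = ∂F_z/∂y - ∂F_y/∂z = 0,
    (∇ × F)_y = ∂F_x/∂z - ∂F_z/∂x = 0,
    (∇ × F)_z = ∂F_y/∂x - ∂F_x/∂y = 14y^2 + 14.

On z = 4, (curl F)_z = 14y^2 + 14.

Convert to polar (x = r cos θ, y = r sin θ, dA = r dr dθ); the integrand becomes 14r^2sin(θ)^2 + 14, so

    ∬_D (curl F)_z dA = ∫_0^{2π} ∫_0^{4} (14r^2sin(θ)^2 + 14) · r dr dθ.

Inner (r from 0 to 4): 896sin(θ)^2 + 112.
Outer (θ from 0 to 2π): 1120π.

Therefore ∮_C F · dr = 1120π.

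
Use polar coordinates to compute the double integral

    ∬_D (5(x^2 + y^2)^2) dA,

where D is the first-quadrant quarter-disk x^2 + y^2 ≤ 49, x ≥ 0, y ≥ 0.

The region D is 0 ≤ r ≤ 7, 0 ≤ θ ≤ π/2 in polar coordinates, where x = r cos(θ), y = r sin(θ), and dA = r dr dθ.

Under the substitution, the integrand becomes 5r^4, so

    ∬_D (5(x^2 + y^2)^2) dA = ∫_{0}^{π/2} ∫_{0}^{7} (5r^4) · r dr dθ.

Inner integral (in r): ∫_{0}^{7} (5r^4) · r dr = 588245/6.

Outer integral (in θ): ∫_{0}^{π/2} (588245/6) dθ = 588245π/12.

Therefore ∬_D (5(x^2 + y^2)^2) dA = 588245π/12.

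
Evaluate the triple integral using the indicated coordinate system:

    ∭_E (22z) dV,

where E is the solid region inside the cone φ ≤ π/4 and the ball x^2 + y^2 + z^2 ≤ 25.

In spherical coordinates, x = ρ sin(φ) cos(θ), y = ρ sin(φ) sin(θ), z = ρ cos(φ), and dV = ρ^2 sin(φ) dρ dφ dθ.

The integrand becomes 22ρ cos(φ), so

    ∭_E (22z) dV = ∫_{0}^{2π} ∫_{0}^{π/4} ∫_{0}^{5} (22ρ cos(φ)) · ρ^2 sin(φ) dρ dφ dθ.

Inner (ρ): 6875sin(2φ)/4.
Middle (φ): 6875/8.
Outer (θ): 6875π/4.

Therefore the triple integral equals 6875π/4.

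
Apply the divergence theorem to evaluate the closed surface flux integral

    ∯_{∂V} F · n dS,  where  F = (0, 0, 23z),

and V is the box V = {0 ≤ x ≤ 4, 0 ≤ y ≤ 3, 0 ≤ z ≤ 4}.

By the divergence theorem,

    ∯_{∂V} F · n dS = ∭_V (∇ · F) dV.

Compute the divergence:
    ∇ · F = ∂F_x/∂x + ∂F_y/∂y + ∂F_z/∂z = 0 + 0 + 23 = 23.

V is a rectangular box, so dV = dx dy dz with 0 ≤ x ≤ 4, 0 ≤ y ≤ 3, 0 ≤ z ≤ 4.

Integrate (23) over V as an iterated integral:

    ∭_V (∇·F) dV = ∫_0^{4} ∫_0^{3} ∫_0^{4} (23) dz dy dx.

Inner (z from 0 to 4): 92.
Middle (y from 0 to 3): 276.
Outer (x from 0 to 4): 1104.

Therefore ∯_{∂V} F · n dS = 1104.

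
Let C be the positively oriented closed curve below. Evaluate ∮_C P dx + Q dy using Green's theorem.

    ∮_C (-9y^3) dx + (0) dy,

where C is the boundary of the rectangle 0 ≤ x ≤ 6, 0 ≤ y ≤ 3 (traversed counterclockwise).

Green's theorem converts the closed line integral into a double integral over the enclosed region D:

    ∮_C P dx + Q dy = ∬_D (∂Q/∂x - ∂P/∂y) dA.

Here P = -9y^3, Q = 0, so

    ∂Q/∂x = 0,    ∂P/∂y = -27y^2,
    ∂Q/∂x - ∂P/∂y = 27y^2.

D is the region 0 ≤ x ≤ 6, 0 ≤ y ≤ 3. Evaluating the double integral:

    ∬_D (27y^2) dA = ∫_0^{6} ∫_0^{3} (27y^2) dy dx.

Inner (y from 0 to 3): 243.
Outer (x from 0 to 6): 1458.

Therefore ∮_C P dx + Q dy = 1458.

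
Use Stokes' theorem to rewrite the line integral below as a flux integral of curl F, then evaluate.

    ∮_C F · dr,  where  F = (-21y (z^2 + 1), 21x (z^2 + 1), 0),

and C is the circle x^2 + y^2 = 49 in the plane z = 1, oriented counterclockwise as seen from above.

Let S be the flat disk x^2 + y^2 ≤ 49 in the plane z = 1, with upward unit normal n̂ = ẑ. By Stokes' theorem,

    ∮_C F · dr = ∬_S (∇ × F) · n̂ dS = ∬_D (curl F)_z dA,

where D is the disk x^2 + y^2 ≤ 49.

Compute the curl of F = (-21y (z^2 + 1), 21x (z^2 + 1), 0):
    (∇ × F)_x = ∂F_z/∂y - ∂F_y/∂z = -42x z,
    (∇ × F)_y = ∂F_x/∂z - ∂F_z/∂x = -42y z,
    (∇ × F)_z = ∂F_y/∂x - ∂F_x/∂y = 42z^2 + 42.

On z = 1, (curl F)_z = 84.

Convert to polar (x = r cos θ, y = r sin θ, dA = r dr dθ); the integrand becomes 84, so

    ∬_D (curl F)_z dA = ∫_0^{2π} ∫_0^{7} (84) · r dr dθ.

Inner (r from 0 to 7): 2058.
Outer (θ from 0 to 2π): 4116π.

Therefore ∮_C F · dr = 4116π.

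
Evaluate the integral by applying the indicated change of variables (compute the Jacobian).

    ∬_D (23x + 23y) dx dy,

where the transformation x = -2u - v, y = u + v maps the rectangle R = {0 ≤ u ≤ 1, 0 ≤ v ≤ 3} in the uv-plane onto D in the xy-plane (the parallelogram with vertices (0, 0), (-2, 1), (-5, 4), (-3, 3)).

Compute the Jacobian determinant of (x, y) with respect to (u, v):

    ∂(x,y)/∂(u,v) = | -2  -1 | = (-2)(1) - (-1)(1) = -1.
                   | 1  1 |

Its absolute value is |J| = 1 (the area scaling factor).

Substituting x = -2u - v, y = u + v into the integrand,

    23x + 23y → -23u,

so the integral becomes

    ∬_R (-23u) · |J| du dv = ∫_0^1 ∫_0^3 (-23u) dv du.

Inner (v): -69u.
Outer (u): -69/2.

Therefore ∬_D (23x + 23y) dx dy = -69/2.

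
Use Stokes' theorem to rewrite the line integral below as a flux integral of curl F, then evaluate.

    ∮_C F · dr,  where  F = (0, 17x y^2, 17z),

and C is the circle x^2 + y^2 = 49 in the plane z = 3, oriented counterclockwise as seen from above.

Let S be the flat disk x^2 + y^2 ≤ 49 in the plane z = 3, with upward unit normal n̂ = ẑ. By Stokes' theorem,

    ∮_C F · dr = ∬_S (∇ × F) · n̂ dS = ∬_D (curl F)_z dA,

where D is the disk x^2 + y^2 ≤ 49.

Compute the curl of F = (0, 17x y^2, 17z):
    (∇ × F)_x = ∂F_z/∂y - ∂F_y/∂z = 0,
    (∇ × F)_y = ∂F_x/∂z - ∂F_z/∂x = 0,
    (∇ × F)_z = ∂F_y/∂x - ∂F_x/∂y = 17y^2.

On z = 3, (curl F)_z = 17y^2.

Convert to polar (x = r cos θ, y = r sin θ, dA = r dr dθ); the integrand becomes 17r^2sin(θ)^2, so

    ∬_D (curl F)_z dA = ∫_0^{2π} ∫_0^{7} (17r^2sin(θ)^2) · r dr dθ.

Inner (r from 0 to 7): 40817sin(θ)^2/4.
Outer (θ from 0 to 2π): 40817π/4.

Therefore ∮_C F · dr = 40817π/4.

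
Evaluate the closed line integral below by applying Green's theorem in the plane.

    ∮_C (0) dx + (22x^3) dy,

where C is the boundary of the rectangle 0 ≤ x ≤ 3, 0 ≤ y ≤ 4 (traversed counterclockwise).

Green's theorem converts the closed line integral into a double integral over the enclosed region D:

    ∮_C P dx + Q dy = ∬_D (∂Q/∂x - ∂P/∂y) dA.

Here P = 0, Q = 22x^3, so

    ∂Q/∂x = 66x^2,    ∂P/∂y = 0,
    ∂Q/∂x - ∂P/∂y = 66x^2.

D is the region 0 ≤ x ≤ 3, 0 ≤ y ≤ 4. Evaluating the double integral:

    ∬_D (66x^2) dA = ∫_0^{3} ∫_0^{4} (66x^2) dy dx.

Inner (y from 0 to 4): 264x^2.
Outer (x from 0 to 3): 2376.

Therefore ∮_C P dx + Q dy = 2376.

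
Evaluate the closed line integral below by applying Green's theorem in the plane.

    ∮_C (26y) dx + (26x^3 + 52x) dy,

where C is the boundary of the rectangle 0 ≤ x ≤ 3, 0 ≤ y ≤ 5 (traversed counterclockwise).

Green's theorem converts the closed line integral into a double integral over the enclosed region D:

    ∮_C P dx + Q dy = ∬_D (∂Q/∂x - ∂P/∂y) dA.

Here P = 26y, Q = 26x^3 + 52x, so

    ∂Q/∂x = 78x^2 + 52,    ∂P/∂y = 26,
    ∂Q/∂x - ∂P/∂y = 78x^2 + 26.

D is the region 0 ≤ x ≤ 3, 0 ≤ y ≤ 5. Evaluating the double integral:

    ∬_D (78x^2 + 26) dA = ∫_0^{3} ∫_0^{5} (78x^2 + 26) dy dx.

Inner (y from 0 to 5): 390x^2 + 130.
Outer (x from 0 to 3): 3900.

Therefore ∮_C P dx + Q dy = 3900.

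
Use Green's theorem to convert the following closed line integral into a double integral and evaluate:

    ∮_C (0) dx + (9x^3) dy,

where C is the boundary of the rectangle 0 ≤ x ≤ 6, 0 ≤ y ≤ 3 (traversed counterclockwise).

Green's theorem converts the closed line integral into a double integral over the enclosed region D:

    ∮_C P dx + Q dy = ∬_D (∂Q/∂x - ∂P/∂y) dA.

Here P = 0, Q = 9x^3, so

    ∂Q/∂x = 27x^2,    ∂P/∂y = 0,
    ∂Q/∂x - ∂P/∂y = 27x^2.

D is the region 0 ≤ x ≤ 6, 0 ≤ y ≤ 3. Evaluating the double integral:

    ∬_D (27x^2) dA = ∫_0^{6} ∫_0^{3} (27x^2) dy dx.

Inner (y from 0 to 3): 81x^2.
Outer (x from 0 to 6): 5832.

Therefore ∮_C P dx + Q dy = 5832.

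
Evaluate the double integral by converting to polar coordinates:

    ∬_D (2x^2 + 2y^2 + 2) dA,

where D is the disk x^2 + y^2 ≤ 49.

The region D is 0 ≤ r ≤ 7, 0 ≤ θ ≤ 2π in polar coordinates, where x = r cos(θ), y = r sin(θ), and dA = r dr dθ.

Under the substitution, the integrand becomes 2r^2 + 2, so

    ∬_D (2x^2 + 2y^2 + 2) dA = ∫_{0}^{2π} ∫_{0}^{7} (2r^2 + 2) · r dr dθ.

Inner integral (in r): ∫_{0}^{7} (2r^2 + 2) · r dr = 2499/2.

Outer integral (in θ): ∫_{0}^{2π} (2499/2) dθ = 2499π.

Therefore ∬_D (2x^2 + 2y^2 + 2) dA = 2499π.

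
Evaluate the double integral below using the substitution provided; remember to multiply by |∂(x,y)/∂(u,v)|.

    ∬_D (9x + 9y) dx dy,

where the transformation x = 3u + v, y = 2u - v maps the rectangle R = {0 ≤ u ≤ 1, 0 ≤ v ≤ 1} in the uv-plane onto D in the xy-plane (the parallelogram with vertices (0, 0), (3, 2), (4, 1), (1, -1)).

Compute the Jacobian determinant of (x, y) with respect to (u, v):

    ∂(x,y)/∂(u,v) = | 3  1 | = (3)(-1) - (1)(2) = -5.
                   | 2  -1 |

Its absolute value is |J| = 5 (the area scaling factor).

Substituting x = 3u + v, y = 2u - v into the integrand,

    9x + 9y → 45u,

so the integral becomes

    ∬_R (45u) · |J| du dv = ∫_0^1 ∫_0^1 (225u) dv du.

Inner (v): 225u.
Outer (u): 225/2.

Therefore ∬_D (9x + 9y) dx dy = 225/2.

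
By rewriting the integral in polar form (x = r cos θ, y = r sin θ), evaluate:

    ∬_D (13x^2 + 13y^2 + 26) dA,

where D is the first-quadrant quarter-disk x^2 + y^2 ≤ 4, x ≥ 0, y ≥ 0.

The region D is 0 ≤ r ≤ 2, 0 ≤ θ ≤ π/2 in polar coordinates, where x = r cos(θ), y = r sin(θ), and dA = r dr dθ.

Under the substitution, the integrand becomes 13r^2 + 26, so

    ∬_D (13x^2 + 13y^2 + 26) dA = ∫_{0}^{π/2} ∫_{0}^{2} (13r^2 + 26) · r dr dθ.

Inner integral (in r): ∫_{0}^{2} (13r^2 + 26) · r dr = 104.

Outer integral (in θ): ∫_{0}^{π/2} (104) dθ = 52π.

Therefore ∬_D (13x^2 + 13y^2 + 26) dA = 52π.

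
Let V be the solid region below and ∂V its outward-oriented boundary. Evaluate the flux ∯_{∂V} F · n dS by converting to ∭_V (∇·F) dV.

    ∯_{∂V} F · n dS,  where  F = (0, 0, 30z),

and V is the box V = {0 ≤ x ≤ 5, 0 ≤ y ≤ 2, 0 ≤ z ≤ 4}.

By the divergence theorem,

    ∯_{∂V} F · n dS = ∭_V (∇ · F) dV.

Compute the divergence:
    ∇ · F = ∂F_x/∂x + ∂F_y/∂y + ∂F_z/∂z = 0 + 0 + 30 = 30.

V is a rectangular box, so dV = dx dy dz with 0 ≤ x ≤ 5, 0 ≤ y ≤ 2, 0 ≤ z ≤ 4.

Integrate (30) over V as an iterated integral:

    ∭_V (∇·F) dV = ∫_0^{5} ∫_0^{2} ∫_0^{4} (30) dz dy dx.

Inner (z from 0 to 4): 120.
Middle (y from 0 to 2): 240.
Outer (x from 0 to 5): 1200.

Therefore ∯_{∂V} F · n dS = 1200.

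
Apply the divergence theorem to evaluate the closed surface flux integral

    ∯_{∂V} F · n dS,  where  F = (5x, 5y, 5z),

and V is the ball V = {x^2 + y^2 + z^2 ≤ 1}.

By the divergence theorem,

    ∯_{∂V} F · n dS = ∭_V (∇ · F) dV.

Compute the divergence:
    ∇ · F = ∂F_x/∂x + ∂F_y/∂y + ∂F_z/∂z = 5 + 5 + 5 = 15.

In spherical coordinates, x = ρ sin(φ) cos(θ), y = ρ sin(φ) sin(θ), z = ρ cos(φ), dV = ρ^2 sin(φ) dρ dφ dθ, with 0 ≤ ρ ≤ 1, 0 ≤ φ ≤ π, 0 ≤ θ ≤ 2π.

The integrand, after substitution and multiplying by the volume element, becomes (15) · ρ^2 sin(φ), so

    ∭_V (∇·F) dV = ∫_0^{2π} ∫_0^{π} ∫_0^{1} (15) · ρ^2 sin(φ) dρ dφ dθ.

Inner (ρ from 0 to 1): 5sin(φ).
Middle (φ from 0 to π): 10.
Outer (θ from 0 to 2π): 20π.

Therefore ∯_{∂V} F · n dS = 20π.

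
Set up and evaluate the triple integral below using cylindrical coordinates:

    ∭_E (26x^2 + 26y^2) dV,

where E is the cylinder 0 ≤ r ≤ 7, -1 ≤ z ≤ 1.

In cylindrical coordinates, x = r cos(θ), y = r sin(θ), z = z, and dV = r dr dθ dz.

The integrand becomes 26r^2, so

    ∭_E (26x^2 + 26y^2) dV = ∫_{0}^{2π} ∫_{0}^{7} ∫_{-1}^{1} (26r^2) · r dz dr dθ.

Inner (z): 52r^3.
Middle (r from 0 to 7): 31213.
Outer (θ): 62426π.

Therefore the triple integral equals 62426π.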